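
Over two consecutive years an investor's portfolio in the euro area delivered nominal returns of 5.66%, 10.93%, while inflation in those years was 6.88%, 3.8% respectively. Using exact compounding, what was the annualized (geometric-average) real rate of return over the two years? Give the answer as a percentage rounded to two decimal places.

Compound the nominal returns: 1.0566 × 1.1093 = 1.17208638.
Compound inflation: 1.0688 × 1.0380 = 1.10941440.
Deflate: 1.17208638 / 1.10941440 = 1.05649105.
Annualized real rate = 1.05649105^(1/2) − 1 = 2.7858% → 2.79%.

2.79%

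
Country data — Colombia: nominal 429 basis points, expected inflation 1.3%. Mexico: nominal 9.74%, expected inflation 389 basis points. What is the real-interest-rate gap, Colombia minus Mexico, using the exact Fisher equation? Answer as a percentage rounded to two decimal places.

Colombia: (1 + 0.0429)/(1 + 0.0130) − 1 = 2.9516%
Mexico: (1 + 0.0974)/(1 + 0.0389) − 1 = 5.6310%
Differential = 2.9516% − 5.6310% = -2.6793% → -2.68%.

-2.68%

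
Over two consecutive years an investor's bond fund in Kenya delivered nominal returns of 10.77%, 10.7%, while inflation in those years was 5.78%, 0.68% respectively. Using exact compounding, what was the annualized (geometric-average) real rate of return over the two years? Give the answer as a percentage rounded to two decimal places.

Compound the nominal returns: 1.1077 × 1.1070 = 1.22622390.
Compound inflation: 1.0578 × 1.0068 = 1.06499304.
Deflate: 1.22622390 / 1.06499304 = 1.15139147.
Annualized real rate = 1.15139147^(1/2) − 1 = 7.3029% → 7.30%.

7.30%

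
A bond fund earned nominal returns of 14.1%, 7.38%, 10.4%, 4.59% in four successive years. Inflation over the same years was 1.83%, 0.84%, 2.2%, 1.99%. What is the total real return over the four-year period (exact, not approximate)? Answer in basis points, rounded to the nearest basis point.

3218 basis points

Compound the nominal returns: 1.1410 × 1.0738 × 1.1040 × 1.0459 = 1.414713.
Compound inflation: 1.0183 × 1.0084 × 1.0220 × 1.0199 = 1.070328.
Deflate: 1.414713 / 1.070328 = 1.321756.
Total real return = 1.321756 − 1 → 3218 basis points.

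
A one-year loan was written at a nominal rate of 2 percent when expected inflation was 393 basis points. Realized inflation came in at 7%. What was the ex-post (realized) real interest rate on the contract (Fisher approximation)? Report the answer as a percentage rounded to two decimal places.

-5.00%

Ex-post: 2% − 7% = -5.000%
So the realized real rate is -5.00%.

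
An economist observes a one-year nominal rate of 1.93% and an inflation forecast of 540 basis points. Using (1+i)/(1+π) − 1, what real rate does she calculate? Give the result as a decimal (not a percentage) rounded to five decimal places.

-0.03292

By the Fisher relation, 1 + r = (1 + i)/(1 + π).
1 + r = 1.01930 / 1.05400 = 0.967078
r = 0.967078 − 1 = -3.2922%, i.e. -0.03292.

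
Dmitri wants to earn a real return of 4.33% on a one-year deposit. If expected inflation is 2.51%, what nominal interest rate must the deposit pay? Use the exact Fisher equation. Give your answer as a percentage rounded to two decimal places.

6.95%

(1 + i) = (1 + r)(1 + π) = 1.04330 × 1.02510 = 1.06948683
i = 1.06948683 − 1, so the required nominal rate is 6.95%.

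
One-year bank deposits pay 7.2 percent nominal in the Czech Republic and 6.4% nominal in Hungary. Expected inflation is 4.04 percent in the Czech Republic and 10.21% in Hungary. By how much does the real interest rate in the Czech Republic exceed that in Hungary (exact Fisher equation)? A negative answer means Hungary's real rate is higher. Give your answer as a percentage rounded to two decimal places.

6.49%

The Czech Republic: (1 + 0.0720)/(1 + 0.0404) − 1 = 3.0373%
Hungary: (1 + 0.0640)/(1 + 0.1021) − 1 = -3.4570%
Differential = 3.0373% − (-3.4570%) = 6.4943% → 6.49%.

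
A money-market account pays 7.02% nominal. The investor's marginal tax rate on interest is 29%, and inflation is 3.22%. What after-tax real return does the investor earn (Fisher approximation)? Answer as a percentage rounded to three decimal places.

1.764%

After-tax nominal return = 7.02% × (1 − 0.29) = 4.9842%.
r ≈ 4.9842% − 3.22% → 1.764%.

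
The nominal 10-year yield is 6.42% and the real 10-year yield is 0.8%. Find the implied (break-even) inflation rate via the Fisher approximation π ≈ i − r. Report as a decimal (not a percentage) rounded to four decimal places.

0.0562

π ≈ i − r = 6.42% − 0.8% → 0.0562.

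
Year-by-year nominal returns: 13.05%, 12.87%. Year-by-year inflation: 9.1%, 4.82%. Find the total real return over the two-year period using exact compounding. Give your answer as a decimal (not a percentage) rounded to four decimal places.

Nominal growth factor = 1.1305 × 1.1287 = 1.275995
Price-level growth factor = 1.0910 × 1.0482 = 1.143586
Real growth factor = 1.275995 / 1.143586 = 1.115784
Total real return = 1.115784 − 1 → 0.1158.

0.1158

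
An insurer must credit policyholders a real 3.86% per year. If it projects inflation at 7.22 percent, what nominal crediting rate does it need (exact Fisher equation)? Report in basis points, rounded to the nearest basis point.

1136 basis points

(1 + i) = (1 + r)(1 + π) = 1.03860 × 1.07220 = 1.11358692
i = 1.11358692 − 1, so the required nominal rate is 1136 basis points.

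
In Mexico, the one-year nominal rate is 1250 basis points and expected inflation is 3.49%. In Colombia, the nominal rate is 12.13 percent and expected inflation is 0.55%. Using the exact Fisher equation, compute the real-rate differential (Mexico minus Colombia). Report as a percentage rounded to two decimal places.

Mexico: (1 + 0.1250)/(1 + 0.0349) − 1 = 8.7062%
Colombia: (1 + 0.1213)/(1 + 0.0055) − 1 = 11.5167%
Differential = 8.7062% − 11.5167% = -2.8105% → -2.81%.

-2.81%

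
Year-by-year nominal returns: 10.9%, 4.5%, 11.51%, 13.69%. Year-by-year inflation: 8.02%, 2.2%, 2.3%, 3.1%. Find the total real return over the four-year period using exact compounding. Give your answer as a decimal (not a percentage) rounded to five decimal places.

Compound the nominal returns: 1.1090 × 1.0450 × 1.1151 × 1.1369 = 1.469210.
Compound inflation: 1.0802 × 1.0220 × 1.0230 × 1.0310 = 1.164366.
Deflate: 1.469210 / 1.164366 = 1.261812.
Total real return = 1.261812 − 1 → 0.26181.

0.26181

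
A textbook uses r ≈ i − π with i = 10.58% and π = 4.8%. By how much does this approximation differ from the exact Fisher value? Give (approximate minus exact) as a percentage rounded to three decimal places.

Approximate: r ≈ 10.580% − 4.800% = 5.7800%
Exact: (1 + 0.1058)/(1 + 0.0480) − 1 = 5.5153%
Error = 5.7800% − 5.5153% = 0.2647% → 0.265%.

0.265%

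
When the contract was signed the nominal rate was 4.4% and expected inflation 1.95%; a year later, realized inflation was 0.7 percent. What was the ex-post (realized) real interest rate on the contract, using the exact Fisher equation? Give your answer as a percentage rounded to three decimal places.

Ex-post: (1 + 0.0440)/(1 + 0.0070) − 1 = 3.6743%
So the realized real rate is 3.674%.

3.674%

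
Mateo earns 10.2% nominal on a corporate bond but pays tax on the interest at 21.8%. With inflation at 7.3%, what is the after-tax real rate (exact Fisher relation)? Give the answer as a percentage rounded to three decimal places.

0.630%

After-tax nominal return = 10.2% × (1 − 0.218) = 7.9764%.
1 + r = 1.079764 / 1.07300 = 1.006304
After-tax real rate = 1.006304 − 1 → 0.630%.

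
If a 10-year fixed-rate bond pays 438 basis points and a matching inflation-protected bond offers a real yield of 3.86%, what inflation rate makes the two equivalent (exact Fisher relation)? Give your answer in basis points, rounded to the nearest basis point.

(1 + π) = (1 + i)/(1 + r) = 1.04380 / 1.03860 = 1.005007
Break-even inflation = 1.005007 − 1 → 50 basis points.

50 basis points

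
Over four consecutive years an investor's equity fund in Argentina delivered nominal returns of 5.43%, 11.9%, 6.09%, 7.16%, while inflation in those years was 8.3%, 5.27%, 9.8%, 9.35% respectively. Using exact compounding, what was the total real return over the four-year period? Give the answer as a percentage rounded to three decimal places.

-2.018%

Nominal growth factor = 1.0543 × 1.1190 × 1.0609 × 1.0716 = 1.341224
Price-level growth factor = 1.0830 × 1.0527 × 1.0980 × 1.0935 = 1.368845
Real growth factor = 1.341224 / 1.368845 = 0.979822
Total real return = 0.979822 − 1 → -2.018%.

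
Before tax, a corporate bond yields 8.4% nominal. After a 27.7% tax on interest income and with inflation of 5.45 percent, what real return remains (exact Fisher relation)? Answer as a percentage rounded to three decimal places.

0.591%

After-tax nominal return = 8.4% × (1 − 0.277) = 6.0732%.
1 + r = 1.060732 / 1.05450 = 1.005910
After-tax real rate = 1.005910 − 1 → 0.591%.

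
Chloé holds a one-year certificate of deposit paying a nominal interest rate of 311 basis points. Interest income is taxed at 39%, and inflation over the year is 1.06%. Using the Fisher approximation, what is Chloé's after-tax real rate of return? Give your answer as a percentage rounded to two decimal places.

0.84%

After-tax nominal return = 3.11% × (1 − 0.39) = 1.8971%.
r ≈ 1.8971% − 1.06% → 0.84%.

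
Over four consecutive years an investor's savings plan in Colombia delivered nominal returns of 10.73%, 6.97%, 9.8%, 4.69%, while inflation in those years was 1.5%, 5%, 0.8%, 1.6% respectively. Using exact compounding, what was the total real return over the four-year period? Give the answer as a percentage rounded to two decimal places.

24.75%

Nominal growth factor = 1.1073 × 1.0697 × 1.0980 × 1.0469 = 1.361554
Price-level growth factor = 1.0150 × 1.0500 × 1.0080 × 1.0160 = 1.091464
Real growth factor = 1.361554 / 1.091464 = 1.247456
Total real return = 1.247456 − 1 → 24.75%.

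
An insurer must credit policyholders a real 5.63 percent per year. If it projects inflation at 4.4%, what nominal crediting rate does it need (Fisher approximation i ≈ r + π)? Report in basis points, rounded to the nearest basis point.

i ≈ r + π = 5.63% + 4.4% = 1003 basis points.

1003 basis points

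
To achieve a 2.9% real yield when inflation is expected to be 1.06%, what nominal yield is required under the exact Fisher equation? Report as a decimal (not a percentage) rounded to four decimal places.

(1 + i) = (1 + r)(1 + π) = 1.02900 × 1.01060 = 1.0399074
i = 1.0399074 − 1, so the required nominal rate is 0.0399.

0.0399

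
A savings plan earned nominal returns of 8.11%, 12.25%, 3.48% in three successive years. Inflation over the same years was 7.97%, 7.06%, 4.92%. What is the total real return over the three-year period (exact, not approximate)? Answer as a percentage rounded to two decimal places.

Compound the nominal returns: 1.0811 × 1.1225 × 1.0348 = 1.255766.
Compound inflation: 1.0797 × 1.0706 × 1.0492 = 1.212798.
Deflate: 1.255766 / 1.212798 = 1.035428.
Total real return = 1.035428 − 1 → 3.54%.

3.54%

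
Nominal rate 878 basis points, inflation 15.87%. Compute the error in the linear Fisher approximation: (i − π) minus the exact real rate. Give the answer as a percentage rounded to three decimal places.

-0.971%

Approximate: r ≈ 8.780% − 15.870% = -7.0900%
Exact: (1 + 0.0878)/(1 + 0.1587) − 1 = -6.1189%
Error = -7.0900% − (-6.1189%) = -0.9711% → -0.971%.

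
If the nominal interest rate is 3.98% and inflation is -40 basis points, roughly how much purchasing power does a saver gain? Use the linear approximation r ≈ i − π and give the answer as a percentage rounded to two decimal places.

r ≈ i − π = 3.98% − (-0.4%) = 4.38%.

4.38%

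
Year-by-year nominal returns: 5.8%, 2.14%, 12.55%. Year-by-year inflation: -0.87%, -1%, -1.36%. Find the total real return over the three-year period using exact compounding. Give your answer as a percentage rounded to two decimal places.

Nominal growth factor = 1.0580 × 1.0214 × 1.1255 = 1.216262
Price-level growth factor = 0.9913 × 0.9900 × 0.9864 = 0.968040
Real growth factor = 1.216262 / 0.968040 = 1.256417
Total real return = 1.256417 − 1 → 25.64%.

25.64%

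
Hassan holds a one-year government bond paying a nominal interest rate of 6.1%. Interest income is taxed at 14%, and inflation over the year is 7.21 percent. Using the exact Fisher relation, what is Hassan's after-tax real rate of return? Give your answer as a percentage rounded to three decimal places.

After-tax nominal return = 6.1% × (1 − 0.14) = 5.2460%.
1 + r = 1.05246 / 1.07210 = 0.981681
After-tax real rate = 0.981681 − 1 → -1.832%.

-1.832%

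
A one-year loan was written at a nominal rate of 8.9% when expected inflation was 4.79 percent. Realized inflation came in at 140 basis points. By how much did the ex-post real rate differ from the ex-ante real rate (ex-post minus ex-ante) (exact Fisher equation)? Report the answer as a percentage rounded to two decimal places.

Ex-ante: (1 + 0.0890)/(1 + 0.0479) − 1 = 3.9221%
Ex-post: (1 + 0.0890)/(1 + 0.0140) − 1 = 7.3964%
Difference (ex-post − ex-ante) = 3.4743% → 3.47%.

3.47%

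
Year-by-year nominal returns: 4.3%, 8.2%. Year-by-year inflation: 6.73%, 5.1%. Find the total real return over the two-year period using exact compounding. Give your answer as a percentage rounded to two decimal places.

Nominal growth factor = 1.0430 × 1.0820 = 1.128526
Price-level growth factor = 1.0673 × 1.0510 = 1.121732
Real growth factor = 1.128526 / 1.121732 = 1.006056
Total real return = 1.006056 − 1 → 0.61%.

0.61%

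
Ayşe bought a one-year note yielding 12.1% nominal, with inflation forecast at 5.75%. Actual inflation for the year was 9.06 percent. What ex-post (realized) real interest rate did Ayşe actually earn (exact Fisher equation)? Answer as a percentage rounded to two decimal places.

2.79%

Ex-post: (1 + 0.1210)/(1 + 0.0906) − 1 = 2.7875%
So the realized real rate is 2.79%.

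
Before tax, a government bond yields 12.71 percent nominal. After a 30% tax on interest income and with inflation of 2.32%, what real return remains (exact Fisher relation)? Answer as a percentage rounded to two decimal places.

After-tax nominal return = 12.71% × (1 − 0.3) = 8.8970%.
1 + r = 1.08897 / 1.02320 = 1.064279
After-tax real rate = 1.064279 − 1 → 6.43%.

6.43%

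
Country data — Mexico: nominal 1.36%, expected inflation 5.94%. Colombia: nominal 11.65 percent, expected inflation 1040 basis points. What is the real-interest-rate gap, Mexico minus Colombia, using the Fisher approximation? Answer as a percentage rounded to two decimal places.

-5.83%

Mexico: 1.36% − 5.94% = -4.580%
Colombia: 11.65% − 10.4% = 1.250%
Differential = -5.830% → -5.83%.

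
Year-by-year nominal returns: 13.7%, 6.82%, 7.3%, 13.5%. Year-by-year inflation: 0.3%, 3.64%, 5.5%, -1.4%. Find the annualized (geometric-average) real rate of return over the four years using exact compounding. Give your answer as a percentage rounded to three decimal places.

Compound the nominal returns: 1.1370 × 1.0682 × 1.0730 × 1.1350 = 1.47913775.
Compound inflation: 1.0030 × 1.0364 × 1.0550 × 0.9860 = 1.08132866.
Deflate: 1.47913775 / 1.08132866 = 1.36788917.
Annualized real rate = 1.36788917^(1/4) − 1 = 8.1466% → 8.147%.

8.147%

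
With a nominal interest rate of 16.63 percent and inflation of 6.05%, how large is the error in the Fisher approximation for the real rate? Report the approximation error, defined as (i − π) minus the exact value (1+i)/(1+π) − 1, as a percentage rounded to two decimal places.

0.60%

Approximate: r ≈ 16.630% − 6.050% = 10.5800%
Exact: (1 + 0.1663)/(1 + 0.0605) − 1 = 9.9764%
Error = 10.5800% − 9.9764% = 0.6036% → 0.60%.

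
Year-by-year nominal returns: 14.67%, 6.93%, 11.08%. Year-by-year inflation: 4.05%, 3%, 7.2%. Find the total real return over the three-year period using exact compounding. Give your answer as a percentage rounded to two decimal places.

18.55%

Nominal growth factor = 1.1467 × 1.0693 × 1.1108 = 1.362026
Price-level growth factor = 1.0405 × 1.0300 × 1.0720 = 1.148878
Real growth factor = 1.362026 / 1.148878 = 1.185526
Total real return = 1.185526 − 1 → 18.55%.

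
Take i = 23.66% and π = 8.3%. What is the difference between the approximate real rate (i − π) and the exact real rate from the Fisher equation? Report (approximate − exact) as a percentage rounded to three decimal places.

1.177%

Approximate: r ≈ 23.660% − 8.300% = 15.3600%
Exact: (1 + 0.2366)/(1 + 0.0830) − 1 = 14.1828%
Error = 15.3600% − 14.1828% = 1.1772% → 1.177%.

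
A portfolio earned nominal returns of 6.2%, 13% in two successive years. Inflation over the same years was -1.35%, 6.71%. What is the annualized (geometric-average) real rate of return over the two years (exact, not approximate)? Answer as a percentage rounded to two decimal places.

6.77%

Nominal growth factor = 1.0620 × 1.1300 = 1.20006000
Price-level growth factor = 0.9865 × 1.0671 = 1.05269415
Real growth factor = 1.20006000 / 1.05269415 = 1.13998924
Annualized real rate = 1.13998924^(1/2) − 1 = 6.7703% → 6.77%.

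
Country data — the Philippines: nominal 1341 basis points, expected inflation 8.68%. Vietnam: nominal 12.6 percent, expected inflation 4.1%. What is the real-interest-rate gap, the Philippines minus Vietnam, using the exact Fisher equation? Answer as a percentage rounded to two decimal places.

The Philippines: (1 + 0.1341)/(1 + 0.0868) − 1 = 4.3522%
Vietnam: (1 + 0.1260)/(1 + 0.0410) − 1 = 8.1652%
Differential = 4.3522% − 8.1652% = -3.8130% → -3.81%.

-3.81%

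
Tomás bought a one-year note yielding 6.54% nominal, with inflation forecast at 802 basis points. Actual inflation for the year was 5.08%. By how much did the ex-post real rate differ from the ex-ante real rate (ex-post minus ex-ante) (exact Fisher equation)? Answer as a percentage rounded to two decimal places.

Ex-ante: (1 + 0.0654)/(1 + 0.0802) − 1 = -1.3701%
Ex-post: (1 + 0.0654)/(1 + 0.0508) − 1 = 1.3894%
Difference (ex-post − ex-ante) = 2.7595% → 2.76%.

2.76%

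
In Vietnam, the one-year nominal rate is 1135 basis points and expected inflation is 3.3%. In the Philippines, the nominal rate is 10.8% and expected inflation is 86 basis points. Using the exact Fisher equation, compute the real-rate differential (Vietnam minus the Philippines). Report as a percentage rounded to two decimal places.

Vietnam: (1 + 0.1135)/(1 + 0.0330) − 1 = 7.7928%
The Philippines: (1 + 0.1080)/(1 + 0.0086) − 1 = 9.8552%
Differential = 7.7928% − 9.8552% = -2.0624% → -2.06%.

-2.06%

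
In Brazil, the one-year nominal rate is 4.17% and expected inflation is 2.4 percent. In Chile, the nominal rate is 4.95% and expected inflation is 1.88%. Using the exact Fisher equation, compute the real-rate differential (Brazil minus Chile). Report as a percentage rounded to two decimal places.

-1.28%

Brazil: (1 + 0.0417)/(1 + 0.0240) − 1 = 1.7285%
Chile: (1 + 0.0495)/(1 + 0.0188) − 1 = 3.0133%
Differential = 1.7285% − 3.0133% = -1.2848% → -1.28%.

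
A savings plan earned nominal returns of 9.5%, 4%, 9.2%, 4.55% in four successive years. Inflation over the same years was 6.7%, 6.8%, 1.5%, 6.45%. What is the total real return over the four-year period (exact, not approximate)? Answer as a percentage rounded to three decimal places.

Compound the nominal returns: 1.0950 × 1.0400 × 1.0920 × 1.0455 = 1.300152.
Compound inflation: 1.0670 × 1.0680 × 1.0150 × 1.0645 = 1.231253.
Deflate: 1.300152 / 1.231253 = 1.055958.
Total real return = 1.055958 − 1 → 5.596%.

5.596%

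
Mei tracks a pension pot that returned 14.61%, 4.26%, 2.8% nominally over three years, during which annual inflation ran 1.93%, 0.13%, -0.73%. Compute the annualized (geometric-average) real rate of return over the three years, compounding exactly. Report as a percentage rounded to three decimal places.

6.631%

Compound the nominal returns: 1.1461 × 1.0426 × 1.0280 = 1.22838173.
Compound inflation: 1.0193 × 1.0013 × 0.9927 = 1.01317453.
Deflate: 1.22838173 / 1.01317453 = 1.21240882.
Annualized real rate = 1.21240882^(1/3) − 1 = 6.6309% → 6.631%.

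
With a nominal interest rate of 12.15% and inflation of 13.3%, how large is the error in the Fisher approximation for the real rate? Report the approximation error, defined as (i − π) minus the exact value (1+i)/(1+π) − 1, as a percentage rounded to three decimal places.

Approximate: r ≈ 12.150% − 13.300% = -1.1500%
Exact: (1 + 0.1215)/(1 + 0.1330) − 1 = -1.0150%
Error = -1.1500% − (-1.0150%) = -0.1350% → -0.135%.

-0.135%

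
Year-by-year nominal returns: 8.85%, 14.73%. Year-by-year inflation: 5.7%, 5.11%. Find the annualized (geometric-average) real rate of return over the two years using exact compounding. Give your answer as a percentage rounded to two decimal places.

6.02%

Nominal growth factor = 1.0885 × 1.1473 = 1.24883605
Price-level growth factor = 1.0570 × 1.0511 = 1.11101270
Real growth factor = 1.24883605 / 1.11101270 = 1.12405200
Annualized real rate = 1.12405200^(1/2) − 1 = 6.0213% → 6.02%.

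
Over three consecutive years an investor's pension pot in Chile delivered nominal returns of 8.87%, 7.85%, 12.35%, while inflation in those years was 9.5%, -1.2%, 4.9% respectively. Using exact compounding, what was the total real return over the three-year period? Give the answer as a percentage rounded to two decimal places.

16.24%

Compound the nominal returns: 1.0887 × 1.0785 × 1.1235 = 1.319172.
Compound inflation: 1.0950 × 0.9880 × 1.0490 = 1.134871.
Deflate: 1.319172 / 1.134871 = 1.162398.
Total real return = 1.162398 − 1 → 16.24%.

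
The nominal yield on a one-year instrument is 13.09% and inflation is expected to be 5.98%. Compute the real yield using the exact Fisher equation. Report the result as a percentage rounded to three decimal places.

1 + r = 1.13090 / 1.05980 = 1.067088
r = 1.067088 − 1 = 6.7088%, i.e. 6.709%.

6.709%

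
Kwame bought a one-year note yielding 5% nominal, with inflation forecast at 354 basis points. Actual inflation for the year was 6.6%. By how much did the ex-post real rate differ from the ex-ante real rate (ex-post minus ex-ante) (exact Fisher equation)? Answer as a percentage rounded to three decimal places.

Ex-ante: (1 + 0.0500)/(1 + 0.0354) − 1 = 1.4101%
Ex-post: (1 + 0.0500)/(1 + 0.0660) − 1 = -1.5009%
Difference (ex-post − ex-ante) = -2.9110% → -2.911%.

-2.911%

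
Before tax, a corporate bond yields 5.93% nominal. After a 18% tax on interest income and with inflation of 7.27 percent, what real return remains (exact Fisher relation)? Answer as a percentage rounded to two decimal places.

After-tax nominal return = 5.93% × (1 − 0.18) = 4.8626%.
1 + r = 1.048626 / 1.07270 = 0.977558
After-tax real rate = 0.977558 − 1 → -2.24%.

-2.24%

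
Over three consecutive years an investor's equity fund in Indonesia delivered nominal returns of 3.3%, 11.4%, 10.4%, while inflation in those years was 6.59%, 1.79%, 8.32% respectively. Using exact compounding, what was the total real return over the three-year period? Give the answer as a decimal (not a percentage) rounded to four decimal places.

Compound the nominal returns: 1.0330 × 1.1140 × 1.1040 = 1.270441.
Compound inflation: 1.0659 × 1.0179 × 1.0832 = 1.175250.
Deflate: 1.270441 / 1.175250 = 1.080997.
Total real return = 1.080997 − 1 → 0.0810.

0.0810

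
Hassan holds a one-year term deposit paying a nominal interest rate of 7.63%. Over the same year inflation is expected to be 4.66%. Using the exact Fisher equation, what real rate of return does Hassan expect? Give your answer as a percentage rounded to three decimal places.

2.838%

1 + r = 1.07630 / 1.04660 = 1.028378
r = 1.028378 − 1 = 2.8378%, i.e. 2.838%.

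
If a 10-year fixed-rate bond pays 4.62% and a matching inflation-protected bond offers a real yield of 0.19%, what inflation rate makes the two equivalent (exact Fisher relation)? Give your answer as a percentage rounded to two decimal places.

(1 + π) = (1 + i)/(1 + r) = 1.04620 / 1.00190 = 1.044216
Break-even inflation = 1.044216 − 1 → 4.42%.

4.42%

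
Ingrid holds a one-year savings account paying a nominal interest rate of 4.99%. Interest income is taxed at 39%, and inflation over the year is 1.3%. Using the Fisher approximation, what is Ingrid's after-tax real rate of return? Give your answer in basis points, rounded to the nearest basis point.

After-tax nominal return = 4.99% × (1 − 0.39) = 3.0439%.
r ≈ 3.0439% − 1.3% → 174 basis points.

174 basis points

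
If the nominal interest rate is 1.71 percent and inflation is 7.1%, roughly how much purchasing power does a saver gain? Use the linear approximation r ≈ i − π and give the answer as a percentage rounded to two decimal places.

-5.39%

r ≈ i − π = 1.71% − 7.1% = -5.39%.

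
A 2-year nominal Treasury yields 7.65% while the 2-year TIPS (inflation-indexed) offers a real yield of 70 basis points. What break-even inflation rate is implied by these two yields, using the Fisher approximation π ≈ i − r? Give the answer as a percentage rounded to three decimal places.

π ≈ i − r = 7.65% − 0.7% → 6.950%.

6.950%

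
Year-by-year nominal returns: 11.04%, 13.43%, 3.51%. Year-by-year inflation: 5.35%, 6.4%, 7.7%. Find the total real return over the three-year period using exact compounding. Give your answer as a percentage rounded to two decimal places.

Compound the nominal returns: 1.1104 × 1.1343 × 1.0351 = 1.303736.
Compound inflation: 1.0535 × 1.0640 × 1.0770 = 1.207235.
Deflate: 1.303736 / 1.207235 = 1.079936.
Total real return = 1.079936 − 1 → 7.99%.

7.99%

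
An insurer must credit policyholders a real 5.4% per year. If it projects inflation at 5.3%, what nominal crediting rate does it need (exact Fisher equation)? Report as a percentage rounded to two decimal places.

10.99%

(1 + i) = (1 + r)(1 + π) = 1.05400 × 1.05300 = 1.109862
i = 1.109862 − 1, so the required nominal rate is 10.99%.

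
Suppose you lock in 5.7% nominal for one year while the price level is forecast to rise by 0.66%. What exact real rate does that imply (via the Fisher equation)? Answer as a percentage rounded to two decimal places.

1 + r = 1.05700 / 1.00660 = 1.050070
r = 1.050070 − 1 = 5.0070%, i.e. 5.01%.

5.01%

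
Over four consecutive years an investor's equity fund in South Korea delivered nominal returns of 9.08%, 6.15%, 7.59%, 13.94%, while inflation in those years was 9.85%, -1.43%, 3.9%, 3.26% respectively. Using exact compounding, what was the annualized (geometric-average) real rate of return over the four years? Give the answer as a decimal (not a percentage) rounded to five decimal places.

0.05137

Nominal growth factor = 1.0908 × 1.0615 × 1.0759 × 1.1394 = 1.41942762
Price-level growth factor = 1.0985 × 0.9857 × 1.0390 × 1.0326 = 1.16169598
Real growth factor = 1.41942762 / 1.16169598 = 1.22185808
Annualized real rate = 1.22185808^(1/4) − 1 = 5.1369% → 0.05137.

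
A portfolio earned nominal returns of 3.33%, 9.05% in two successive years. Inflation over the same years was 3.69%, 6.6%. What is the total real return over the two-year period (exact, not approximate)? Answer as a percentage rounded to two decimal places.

Nominal growth factor = 1.0333 × 1.0905 = 1.126814
Price-level growth factor = 1.0369 × 1.0660 = 1.105335
Real growth factor = 1.126814 / 1.105335 = 1.019431
Total real return = 1.019431 − 1 → 1.94%.

1.94%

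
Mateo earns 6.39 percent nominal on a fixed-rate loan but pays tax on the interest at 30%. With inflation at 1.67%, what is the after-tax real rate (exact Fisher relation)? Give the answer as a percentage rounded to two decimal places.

2.76%

After-tax nominal return = 6.39% × (1 − 0.3) = 4.4730%.
1 + r = 1.04473 / 1.01670 = 1.027570
After-tax real rate = 1.027570 − 1 → 2.76%.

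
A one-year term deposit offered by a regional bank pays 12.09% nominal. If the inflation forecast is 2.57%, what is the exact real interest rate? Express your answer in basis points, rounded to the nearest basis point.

By the Fisher identity, 1 + r = (1 + i)/(1 + π).
1 + r = 1.12090 / 1.02570 = 1.092815
r = 1.092815 − 1 = 9.2815%, i.e. 928 basis points.

928 basis points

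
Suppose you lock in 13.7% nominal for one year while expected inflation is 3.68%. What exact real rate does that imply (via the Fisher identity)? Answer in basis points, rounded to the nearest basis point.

966 basis points

By the Fisher identity, 1 + r = (1 + i)/(1 + π).
1 + r = 1.13700 / 1.03680 = 1.096644
r = 1.096644 − 1 = 9.6644%, i.e. 966 basis points.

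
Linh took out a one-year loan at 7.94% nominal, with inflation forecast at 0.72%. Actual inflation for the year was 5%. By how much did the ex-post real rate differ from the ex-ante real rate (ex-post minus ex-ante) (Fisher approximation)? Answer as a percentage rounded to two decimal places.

Ex-ante: 7.94% − 0.72% = 7.220%
Ex-post: 7.94% − 5% = 2.940%
Difference (ex-post − ex-ante) = -4.2800% → -4.28%.

-4.28%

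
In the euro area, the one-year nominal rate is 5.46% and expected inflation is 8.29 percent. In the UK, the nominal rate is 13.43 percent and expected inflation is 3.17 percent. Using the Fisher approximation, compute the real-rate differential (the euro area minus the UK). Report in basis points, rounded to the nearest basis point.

-1309 basis points

The euro area: 5.46% − 8.29% = -2.830%
The UK: 13.43% − 3.17% = 10.260%
Differential = -13.090% → -1309 basis points.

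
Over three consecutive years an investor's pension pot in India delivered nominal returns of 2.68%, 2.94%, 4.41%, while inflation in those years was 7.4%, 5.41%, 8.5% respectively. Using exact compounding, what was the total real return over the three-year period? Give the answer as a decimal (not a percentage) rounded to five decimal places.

Nominal growth factor = 1.0268 × 1.0294 × 1.0441 = 1.1036011
Price-level growth factor = 1.0740 × 1.0541 × 1.0850 = 1.2283322
Real growth factor = 1.1036011 / 1.2283322 = 0.8984549
Total real return = 0.8984549 − 1 → -0.10155.

-0.10155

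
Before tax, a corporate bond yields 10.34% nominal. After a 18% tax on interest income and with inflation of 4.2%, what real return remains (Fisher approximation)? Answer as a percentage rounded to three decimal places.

After-tax nominal return = 10.34% × (1 − 0.18) = 8.4788%.
r ≈ 8.4788% − 4.2% → 4.279%.

4.279%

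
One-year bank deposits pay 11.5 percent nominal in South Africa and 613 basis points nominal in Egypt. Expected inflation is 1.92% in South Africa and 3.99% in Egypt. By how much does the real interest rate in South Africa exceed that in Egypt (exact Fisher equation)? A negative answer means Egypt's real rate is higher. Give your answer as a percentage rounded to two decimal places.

7.34%

South Africa: (1 + 0.1150)/(1 + 0.0192) − 1 = 9.3995%
Egypt: (1 + 0.0613)/(1 + 0.0399) − 1 = 2.0579%
Differential = 9.3995% − 2.0579% = 7.3416% → 7.34%.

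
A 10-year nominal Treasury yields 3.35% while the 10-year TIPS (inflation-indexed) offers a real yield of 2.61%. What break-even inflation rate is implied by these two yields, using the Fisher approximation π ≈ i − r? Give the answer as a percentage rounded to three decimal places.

0.740%

π ≈ i − r = 3.35% − 2.61% → 0.740%.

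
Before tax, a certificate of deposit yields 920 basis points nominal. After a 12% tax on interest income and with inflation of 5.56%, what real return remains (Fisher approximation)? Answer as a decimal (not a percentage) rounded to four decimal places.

After-tax nominal return = 9.2% × (1 − 0.12) = 8.0960%.
r ≈ 8.0960% − 5.56% → 0.0254.

0.0254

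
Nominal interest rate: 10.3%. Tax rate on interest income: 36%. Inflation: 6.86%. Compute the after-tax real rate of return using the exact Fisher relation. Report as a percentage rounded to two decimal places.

After-tax nominal return = 10.3% × (1 − 0.36) = 6.5920%.
1 + r = 1.06592 / 1.06860 = 0.997492
After-tax real rate = 0.997492 − 1 → -0.25%.

-0.25%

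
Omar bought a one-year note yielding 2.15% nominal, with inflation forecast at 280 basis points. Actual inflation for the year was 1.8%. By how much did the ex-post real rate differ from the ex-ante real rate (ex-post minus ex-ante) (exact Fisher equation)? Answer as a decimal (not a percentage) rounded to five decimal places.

Ex-ante: (1 + 0.0215)/(1 + 0.0280) − 1 = -0.6323%
Ex-post: (1 + 0.0215)/(1 + 0.0180) − 1 = 0.3438%
Difference (ex-post − ex-ante) = 0.9761% → 0.00976.

0.00976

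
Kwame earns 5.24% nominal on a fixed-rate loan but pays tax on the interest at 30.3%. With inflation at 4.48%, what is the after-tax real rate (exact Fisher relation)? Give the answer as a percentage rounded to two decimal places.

After-tax nominal return = 5.24% × (1 − 0.303) = 3.65228%.
1 + r = 1.0365228 / 1.04480 = 0.992078
After-tax real rate = 0.992078 − 1 → -0.79%.

-0.79%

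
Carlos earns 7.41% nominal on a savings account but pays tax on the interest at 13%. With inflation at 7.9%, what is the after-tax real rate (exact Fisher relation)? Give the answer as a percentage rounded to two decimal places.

-1.35%

After-tax nominal return = 7.41% × (1 − 0.13) = 6.4467%.
1 + r = 1.064467 / 1.07900 = 0.986531
After-tax real rate = 0.986531 − 1 → -1.35%.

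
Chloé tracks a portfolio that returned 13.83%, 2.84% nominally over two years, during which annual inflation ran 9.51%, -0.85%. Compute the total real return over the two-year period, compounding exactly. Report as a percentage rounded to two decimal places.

Nominal growth factor = 1.1383 × 1.0284 = 1.170628
Price-level growth factor = 1.0951 × 0.9915 = 1.085792
Real growth factor = 1.170628 / 1.085792 = 1.078133
Total real return = 1.078133 − 1 → 7.81%.

7.81%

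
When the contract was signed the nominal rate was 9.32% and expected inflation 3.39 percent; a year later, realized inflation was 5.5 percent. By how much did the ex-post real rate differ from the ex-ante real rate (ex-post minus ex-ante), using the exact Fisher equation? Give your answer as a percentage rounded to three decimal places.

Ex-ante: (1 + 0.0932)/(1 + 0.0339) − 1 = 5.7356%
Ex-post: (1 + 0.0932)/(1 + 0.0550) − 1 = 3.6209%
Difference (ex-post − ex-ante) = -2.1147% → -2.115%.

-2.115%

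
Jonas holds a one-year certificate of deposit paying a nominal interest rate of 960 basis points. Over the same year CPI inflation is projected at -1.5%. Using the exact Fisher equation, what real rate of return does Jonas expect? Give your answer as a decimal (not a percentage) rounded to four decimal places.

1 + r = 1.09600 / 0.98500 = 1.112690
r = 1.112690 − 1 = 11.2690%, i.e. 0.1127.

0.1127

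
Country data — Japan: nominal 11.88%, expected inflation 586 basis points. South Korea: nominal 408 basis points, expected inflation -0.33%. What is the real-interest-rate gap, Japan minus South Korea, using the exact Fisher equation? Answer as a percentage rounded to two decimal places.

1.26%

Japan: (1 + 0.1188)/(1 + 0.0586) − 1 = 5.6868%
South Korea: (1 + 0.0408)/(1 − 0.0033) − 1 = 4.4246%
Differential = 5.6868% − 4.4246% = 1.2622% → 1.26%.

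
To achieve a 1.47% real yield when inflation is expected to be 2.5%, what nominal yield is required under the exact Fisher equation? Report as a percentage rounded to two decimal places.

4.01%

(1 + i) = (1 + r)(1 + π) = 1.01470 × 1.02500 = 1.0400675
i = 1.0400675 − 1, so the required nominal rate is 4.01%.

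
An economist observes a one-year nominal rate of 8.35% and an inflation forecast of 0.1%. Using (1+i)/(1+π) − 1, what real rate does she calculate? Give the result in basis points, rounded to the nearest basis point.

824 basis points

1 + r = 1.08350 / 1.00100 = 1.082418
r = 1.082418 − 1 = 8.2418%, i.e. 824 basis points.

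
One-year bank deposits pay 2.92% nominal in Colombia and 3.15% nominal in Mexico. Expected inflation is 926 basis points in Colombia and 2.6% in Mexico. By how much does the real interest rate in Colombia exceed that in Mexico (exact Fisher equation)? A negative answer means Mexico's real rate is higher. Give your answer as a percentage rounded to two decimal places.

-6.34%

Colombia: (1 + 0.0292)/(1 + 0.0926) − 1 = -5.8027%
Mexico: (1 + 0.0315)/(1 + 0.0260) − 1 = 0.5361%
Differential = -5.8027% − 0.5361% = -6.3387% → -6.34%.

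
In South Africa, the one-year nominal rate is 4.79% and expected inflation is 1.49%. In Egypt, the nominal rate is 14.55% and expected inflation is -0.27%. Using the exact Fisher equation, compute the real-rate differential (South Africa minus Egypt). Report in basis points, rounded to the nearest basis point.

-1161 basis points

South Africa: (1 + 0.0479)/(1 + 0.0149) − 1 = 3.2516%
Egypt: (1 + 0.1455)/(1 − 0.0027) − 1 = 14.8601%
Differential = 3.2516% − 14.8601% = -11.6086% → -1161 basis points.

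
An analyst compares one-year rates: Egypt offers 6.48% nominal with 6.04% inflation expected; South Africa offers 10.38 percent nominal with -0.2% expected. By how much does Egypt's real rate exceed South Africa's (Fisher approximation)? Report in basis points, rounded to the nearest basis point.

Egypt: 6.48% − 6.04% = 0.440%
South Africa: 10.38% − (-0.2%) = 10.580%
Differential = -10.140% → -1014 basis points.

-1014 basis points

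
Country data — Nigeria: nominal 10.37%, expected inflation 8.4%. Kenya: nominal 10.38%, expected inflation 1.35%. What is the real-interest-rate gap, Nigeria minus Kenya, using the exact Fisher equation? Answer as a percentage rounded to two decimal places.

Nigeria: (1 + 0.1037)/(1 + 0.0840) − 1 = 1.8173%
Kenya: (1 + 0.1038)/(1 + 0.0135) − 1 = 8.9097%
Differential = 1.8173% − 8.9097% = -7.0924% → -7.09%.

-7.09%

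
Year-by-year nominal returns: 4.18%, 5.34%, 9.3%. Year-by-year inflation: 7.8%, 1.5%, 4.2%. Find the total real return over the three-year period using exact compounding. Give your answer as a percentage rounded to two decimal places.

5.21%

Nominal growth factor = 1.0418 × 1.0534 × 1.0930 = 1.199493
Price-level growth factor = 1.0780 × 1.0150 × 1.0420 = 1.140125
Real growth factor = 1.199493 / 1.140125 = 1.052072
Total real return = 1.052072 − 1 → 5.21%.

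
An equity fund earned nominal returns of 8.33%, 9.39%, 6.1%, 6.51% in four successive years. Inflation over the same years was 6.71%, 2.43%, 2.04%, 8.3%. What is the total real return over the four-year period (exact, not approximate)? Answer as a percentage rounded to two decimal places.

10.87%

Nominal growth factor = 1.0833 × 1.0939 × 1.0610 × 1.0651 = 1.339159
Price-level growth factor = 1.0671 × 1.0243 × 1.0204 × 1.0830 = 1.207901
Real growth factor = 1.339159 / 1.207901 = 1.108667
Total real return = 1.108667 − 1 → 10.87%.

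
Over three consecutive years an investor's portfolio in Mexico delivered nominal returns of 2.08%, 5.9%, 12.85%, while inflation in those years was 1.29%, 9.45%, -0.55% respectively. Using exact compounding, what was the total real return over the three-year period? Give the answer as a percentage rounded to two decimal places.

10.65%

Compound the nominal returns: 1.0208 × 1.0590 × 1.1285 = 1.219939.
Compound inflation: 1.0129 × 1.0945 × 0.9945 = 1.102522.
Deflate: 1.219939 / 1.102522 = 1.106499.
Total real return = 1.106499 − 1 → 10.65%.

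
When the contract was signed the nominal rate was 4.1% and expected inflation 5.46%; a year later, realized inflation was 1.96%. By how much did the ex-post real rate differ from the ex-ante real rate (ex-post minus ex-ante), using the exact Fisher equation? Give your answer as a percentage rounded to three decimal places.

Ex-ante: (1 + 0.0410)/(1 + 0.0546) − 1 = -1.28959%
Ex-post: (1 + 0.0410)/(1 + 0.0196) − 1 = 2.09886%
Difference (ex-post − ex-ante) = 3.38845% → 3.388%.

3.388%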